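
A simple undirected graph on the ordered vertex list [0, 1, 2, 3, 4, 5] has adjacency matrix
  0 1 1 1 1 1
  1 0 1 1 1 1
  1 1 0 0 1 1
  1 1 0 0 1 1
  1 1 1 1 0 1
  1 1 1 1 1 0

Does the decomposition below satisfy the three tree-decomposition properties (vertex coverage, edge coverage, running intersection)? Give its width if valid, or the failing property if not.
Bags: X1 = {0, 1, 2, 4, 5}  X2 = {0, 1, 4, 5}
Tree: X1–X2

A tree decomposition must satisfy three properties: every vertex lies in some bag; for every edge, both endpoints lie together in some bag; and for every vertex, the bags containing it form a connected subtree. Here vertex 3 appears in no bag, so the decomposition is invalid.

No — vertex 3 appears in no bag.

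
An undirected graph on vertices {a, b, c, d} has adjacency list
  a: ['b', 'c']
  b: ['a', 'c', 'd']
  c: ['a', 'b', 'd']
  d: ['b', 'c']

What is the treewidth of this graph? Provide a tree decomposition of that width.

Treewidth 2.
Bags: B1 = {a, b, c}  B2 = {b, c, d}
Tree: B1–B2

Every bag has size at most 3, so the width is 3 − 1 = 2 and tw(G) ≤ 2. For the lower bound, the 3 vertices {b, c, d} are pairwise adjacent, and any tree decomposition puts a clique entirely inside one bag — forcing width ≥ 2. The upper and lower bounds meet at 2, so that is the treewidth.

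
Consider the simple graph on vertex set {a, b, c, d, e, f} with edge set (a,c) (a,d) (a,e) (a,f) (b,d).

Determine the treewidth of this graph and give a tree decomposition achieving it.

The largest bag has 2 vertices, giving width 1; this decomposition certifies tw(G) ≤ 1. Since G has at least one edge (e.g. a–c), it is not an edgeless graph, so tw(G) ≥ 1. The upper and lower bounds meet at 1, so that is the treewidth.

Treewidth 1.
One optimal decomposition is:
Bags: B1 = {a, c}  B2 = {a, e}  B3 = {a, d}  B4 = {a, f}  B5 = {b, d}
Tree: B1–B2, B2–B3, B1–B4, B3–B5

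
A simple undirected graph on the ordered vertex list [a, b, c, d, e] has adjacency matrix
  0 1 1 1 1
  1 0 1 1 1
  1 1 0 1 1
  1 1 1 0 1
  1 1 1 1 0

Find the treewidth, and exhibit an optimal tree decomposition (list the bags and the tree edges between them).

A single bag containing all 5 vertices is trivially a valid decomposition of width 4. For the lower bound, the 5 vertices {a, b, c, d, e} are pairwise adjacent, and any tree decomposition puts a clique entirely inside one bag — forcing width ≥ 4. The upper and lower bounds meet at 4, so that is the treewidth.

Treewidth 4.
One such decomposition:
Bags: B1 = {a, b, c, d, e}
Tree: (single bag)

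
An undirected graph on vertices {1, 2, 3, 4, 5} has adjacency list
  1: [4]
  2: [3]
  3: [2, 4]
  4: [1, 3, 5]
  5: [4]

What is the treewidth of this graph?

1

A width-1 tree decomposition is:
Bags: B1 = {3, 4}  B2 = {4, 5}  B3 = {1, 4}  B4 = {2, 3}
Tree: B1–B2, B2–B3, B1–B4
Every bag has size at most 2, so the width is 2 − 1 = 1 and tw(G) ≤ 1. G has an edge, so its treewidth is at least 1. Therefore the treewidth is 1.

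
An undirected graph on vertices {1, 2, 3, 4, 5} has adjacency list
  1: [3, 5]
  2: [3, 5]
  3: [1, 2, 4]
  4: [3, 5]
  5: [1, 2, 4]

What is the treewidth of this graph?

2

A width-2 tree decomposition is:
Bags: B1 = {2, 3, 5}  B2 = {3, 4, 5}  B3 = {1, 3, 5}
Tree: B1–B2, B2–B3
The largest bag has 3 vertices, giving width 2; this decomposition certifies tw(G) ≤ 2. The edges 3–2–5–4–3 form a cycle, so G is not a tree and its treewidth is at least 2. Therefore the treewidth is 2.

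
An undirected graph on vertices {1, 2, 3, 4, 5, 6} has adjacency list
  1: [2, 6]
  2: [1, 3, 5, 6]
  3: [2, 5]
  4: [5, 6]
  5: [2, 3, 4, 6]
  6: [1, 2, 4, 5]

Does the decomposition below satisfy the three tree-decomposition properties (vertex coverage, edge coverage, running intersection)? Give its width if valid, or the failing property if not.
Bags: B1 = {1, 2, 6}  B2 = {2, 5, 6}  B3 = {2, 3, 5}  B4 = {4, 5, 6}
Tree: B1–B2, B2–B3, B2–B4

Vertex coverage: the bags together contain {1, 2, 3, 4, 5, 6}, the full vertex set. Edge coverage: each edge of G has both endpoints in at least one bag. Running intersection: for every vertex, the bags containing it form a connected subtree. All three properties hold, so this is a valid tree decomposition of width max|bag| − 1 = 2, and hence tw(G) ≤ 2.

Yes; width 2.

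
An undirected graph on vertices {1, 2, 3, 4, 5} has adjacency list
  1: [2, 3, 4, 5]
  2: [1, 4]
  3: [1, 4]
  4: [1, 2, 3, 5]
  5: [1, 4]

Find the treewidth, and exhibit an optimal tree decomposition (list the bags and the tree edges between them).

Treewidth 2.
One such decomposition:
Bags: B1 = {1, 3, 4}  B2 = {1, 2, 4}  B3 = {1, 4, 5}
Tree: B1–B2, B2–B3

Every bag has size at most 3, so the width is 3 − 1 = 2 and tw(G) ≤ 2. On the other hand G contains the 3-clique {1, 2, 4}. A clique must lie in a single bag of any decomposition, so no decomposition can have width below 2. Therefore the treewidth is 2.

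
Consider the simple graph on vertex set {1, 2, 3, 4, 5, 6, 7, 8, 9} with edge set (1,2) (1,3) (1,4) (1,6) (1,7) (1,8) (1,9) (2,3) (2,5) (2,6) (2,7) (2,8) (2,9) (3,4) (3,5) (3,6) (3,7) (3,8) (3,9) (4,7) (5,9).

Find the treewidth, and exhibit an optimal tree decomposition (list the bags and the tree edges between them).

Every bag has size at most 4, so the width is 4 − 1 = 3 and tw(G) ≤ 3. Conversely, {1, 2, 3, 8} is a clique of size 4, and the vertices of any clique must share a bag in every tree decomposition; so some bag has ≥ 4 vertices and tw(G) ≥ 3. Therefore the treewidth is 3.

Treewidth 3.
One such decomposition:
Bags: B1 = {1, 2, 3, 8}  B2 = {1, 2, 3, 6}  B3 = {1, 2, 3, 9}  B4 = {1, 2, 3, 7}  B5 = {2, 3, 5, 9}  B6 = {1, 3, 4, 7}
Tree: B1–B2, B2–B3, B3–B4, B3–B5, B4–B6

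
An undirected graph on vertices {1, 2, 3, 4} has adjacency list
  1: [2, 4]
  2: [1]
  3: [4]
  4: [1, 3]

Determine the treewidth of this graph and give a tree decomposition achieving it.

Treewidth 1.
Bags: B1 = {1, 2}  B2 = {1, 4}  B3 = {3, 4}
Tree: B1–B2, B2–B3

Each bag holds 2 vertices, so the decomposition has width 1, which upper-bounds the treewidth. Any graph with an edge has treewidth ≥ 1, and G has the edge 2–1. The upper and lower bounds meet at 1, so that is the treewidth.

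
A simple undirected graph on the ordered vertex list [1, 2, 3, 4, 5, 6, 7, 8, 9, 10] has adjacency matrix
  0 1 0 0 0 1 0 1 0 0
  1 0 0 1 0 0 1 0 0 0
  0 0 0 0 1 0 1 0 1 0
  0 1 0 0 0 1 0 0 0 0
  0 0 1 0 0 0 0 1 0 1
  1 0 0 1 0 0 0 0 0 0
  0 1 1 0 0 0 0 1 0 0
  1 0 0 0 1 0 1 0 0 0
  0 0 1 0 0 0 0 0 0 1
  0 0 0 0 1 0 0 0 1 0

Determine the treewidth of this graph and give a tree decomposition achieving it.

Every bag has size at most 3, so the width is 3 − 1 = 2 and tw(G) ≤ 2. Since 9–10–5–3–9 is a cycle in G, G is not acyclic. Forests are exactly the graphs of treewidth ≤ 1, so tw(G) ≥ 2. Hence tw(G) = 2 exactly.

Treewidth 2.
One optimal decomposition is:
Bags: B1 = {3, 9, 10}  B2 = {3, 5, 10}  B3 = {3, 5, 7}  B4 = {5, 7, 8}  B5 = {2, 7, 8}  B6 = {1, 2, 8}  B7 = {1, 2, 4}  B8 = {1, 4, 6}
Tree: B1–B2, B2–B3, B3–B4, B4–B5, B5–B6, B6–B7, B7–B8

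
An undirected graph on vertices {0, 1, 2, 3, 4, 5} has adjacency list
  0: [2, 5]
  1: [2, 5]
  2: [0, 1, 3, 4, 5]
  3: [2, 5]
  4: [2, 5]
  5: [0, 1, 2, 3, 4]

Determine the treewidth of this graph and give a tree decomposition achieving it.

Every bag has size at most 3, so the width is 3 − 1 = 2 and tw(G) ≤ 2. On the other hand G contains the 3-clique {0, 2, 5}. A clique must lie in a single bag of any decomposition, so no decomposition can have width below 2. Hence tw(G) = 2 exactly.

Treewidth 2.
Bags: B1 = {1, 2, 5}  B2 = {2, 3, 5}  B3 = {2, 4, 5}  B4 = {0, 2, 5}
Tree: B1–B2, B2–B3, B3–B4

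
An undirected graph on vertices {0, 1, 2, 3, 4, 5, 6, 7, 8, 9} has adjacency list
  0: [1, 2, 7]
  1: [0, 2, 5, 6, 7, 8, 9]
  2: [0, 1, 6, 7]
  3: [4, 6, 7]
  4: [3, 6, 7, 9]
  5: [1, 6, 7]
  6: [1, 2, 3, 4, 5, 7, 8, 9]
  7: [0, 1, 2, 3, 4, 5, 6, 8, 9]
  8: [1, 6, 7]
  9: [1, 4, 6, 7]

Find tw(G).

3

A width-3 tree decomposition is:
Bags: B1 = {1, 2, 6, 7}  B2 = {1, 6, 7, 8}  B3 = {1, 5, 6, 7}  B4 = {1, 6, 7, 9}  B5 = {4, 6, 7, 9}  B6 = {3, 4, 6, 7}  B7 = {0, 1, 2, 7}
Tree: B1–B2, B2–B3, B2–B4, B4–B5, B5–B6, B1–B7
Every bag has size at most 4, so the width is 4 − 1 = 3 and tw(G) ≤ 3. On the other hand G contains the 4-clique {0, 1, 2, 7}. A clique must lie in a single bag of any decomposition, so no decomposition can have width below 3. Hence tw(G) = 3 exactly.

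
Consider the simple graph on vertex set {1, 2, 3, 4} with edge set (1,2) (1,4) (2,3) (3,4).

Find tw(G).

2

A width-2 tree decomposition is:
Bags: B1 = {1, 2, 4}  B2 = {2, 3, 4}
Tree: B1–B2
Each bag holds 3 vertices, so the decomposition has width 2, which upper-bounds the treewidth. Since 4–1–2–3–4 is a cycle in G, G is not acyclic. Forests are exactly the graphs of treewidth ≤ 1, so tw(G) ≥ 2. The upper and lower bounds meet at 2, so that is the treewidth.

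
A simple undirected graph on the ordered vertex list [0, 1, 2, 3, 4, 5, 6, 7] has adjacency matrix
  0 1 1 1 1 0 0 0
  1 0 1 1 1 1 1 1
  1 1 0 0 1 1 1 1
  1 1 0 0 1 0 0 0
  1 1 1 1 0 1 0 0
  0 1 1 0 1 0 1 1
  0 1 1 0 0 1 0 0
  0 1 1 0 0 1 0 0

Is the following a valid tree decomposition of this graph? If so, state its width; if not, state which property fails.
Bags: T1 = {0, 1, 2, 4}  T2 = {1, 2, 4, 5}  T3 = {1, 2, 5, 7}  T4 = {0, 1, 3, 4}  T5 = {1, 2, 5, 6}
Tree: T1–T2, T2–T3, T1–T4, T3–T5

Yes; width 3.

Every vertex of G appears in some bag (union = {0, 1, 2, 3, 4, 5, 6, 7}); every edge is covered by a bag; and for each vertex v the set of bags containing v is connected in the bag tree. The decomposition is therefore valid. The largest bag has 4 vertices, so the width is 3.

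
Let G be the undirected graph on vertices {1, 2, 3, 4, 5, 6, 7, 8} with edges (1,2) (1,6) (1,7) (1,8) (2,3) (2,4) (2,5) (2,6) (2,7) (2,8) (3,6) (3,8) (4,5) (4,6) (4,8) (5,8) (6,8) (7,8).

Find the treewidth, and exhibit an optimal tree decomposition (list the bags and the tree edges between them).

Each bag holds 4 vertices, so the decomposition has width 3, which upper-bounds the treewidth. For the lower bound, the 4 vertices {2, 4, 5, 8} are pairwise adjacent, and any tree decomposition puts a clique entirely inside one bag — forcing width ≥ 3. Therefore the treewidth is 3.

Treewidth 3.
Bags: B1 = {1, 2, 6, 8}  B2 = {2, 4, 6, 8}  B3 = {1, 2, 7, 8}  B4 = {2, 3, 6, 8}  B5 = {2, 4, 5, 8}
Tree: B1–B2, B1–B3, B1–B4, B2–B5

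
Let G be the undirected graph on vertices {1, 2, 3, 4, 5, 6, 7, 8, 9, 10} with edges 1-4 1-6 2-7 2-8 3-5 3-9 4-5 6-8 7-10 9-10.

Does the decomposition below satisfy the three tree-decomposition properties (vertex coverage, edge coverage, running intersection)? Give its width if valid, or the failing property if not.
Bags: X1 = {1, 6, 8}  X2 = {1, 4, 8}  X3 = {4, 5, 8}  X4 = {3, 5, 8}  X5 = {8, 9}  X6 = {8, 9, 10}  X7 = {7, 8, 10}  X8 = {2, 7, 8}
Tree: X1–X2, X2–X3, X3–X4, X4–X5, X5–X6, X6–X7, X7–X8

No — edge (3,9) lies in no bag.

A tree decomposition must satisfy three properties: every vertex lies in some bag; for every edge, both endpoints lie together in some bag; and for every vertex, the bags containing it form a connected subtree. Here edge (3,9) lies in no bag, so the decomposition is invalid.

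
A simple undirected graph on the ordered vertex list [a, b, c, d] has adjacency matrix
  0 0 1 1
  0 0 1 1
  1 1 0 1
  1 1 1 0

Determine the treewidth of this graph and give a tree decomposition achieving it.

Treewidth 2.
Bags: B1 = {a, c, d}  B2 = {b, c, d}
Tree: B1–B2

Every bag has size at most 3, so the width is 3 − 1 = 2 and tw(G) ≤ 2. Conversely, {a, c, d} is a clique of size 3, and the vertices of any clique must share a bag in every tree decomposition; so some bag has ≥ 3 vertices and tw(G) ≥ 2. Therefore the treewidth is 2.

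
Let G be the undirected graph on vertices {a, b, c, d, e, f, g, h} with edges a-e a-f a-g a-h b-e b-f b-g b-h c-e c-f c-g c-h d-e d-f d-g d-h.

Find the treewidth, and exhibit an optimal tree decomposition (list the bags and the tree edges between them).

Each bag holds 5 vertices, so the decomposition has width 4, which upper-bounds the treewidth. For the lower bound: the 5 vertex sets {b,h}, {c,e}, {a,g}, {d}, {f} are disjoint, each induces a connected subgraph, and every pair is joined by at least one edge of G. Contracting each set to a single vertex therefore yields K_{5} as a minor, and since treewidth is minor-monotone, tw(G) ≥ tw(K_{5}) = 4. Hence tw(G) = 4 exactly.

Treewidth 4.
Bags: B1 = {a, b, c, d, h}  B2 = {a, b, c, d, e}  B3 = {a, b, c, d, g}  B4 = {a, b, c, d, f}
Tree: B1–B2, B2–B3, B3–B4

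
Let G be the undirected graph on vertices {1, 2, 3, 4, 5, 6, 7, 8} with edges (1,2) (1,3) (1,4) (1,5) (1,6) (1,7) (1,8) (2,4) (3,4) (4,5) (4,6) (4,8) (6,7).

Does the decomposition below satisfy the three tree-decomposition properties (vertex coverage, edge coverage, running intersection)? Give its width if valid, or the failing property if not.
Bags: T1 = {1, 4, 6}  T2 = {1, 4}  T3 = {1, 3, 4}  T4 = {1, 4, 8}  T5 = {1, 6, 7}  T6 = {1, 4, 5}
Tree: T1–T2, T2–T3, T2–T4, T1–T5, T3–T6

No — vertex 2 appears in no bag.

A tree decomposition must satisfy three properties: every vertex lies in some bag; for every edge, both endpoints lie together in some bag; and for every vertex, the bags containing it form a connected subtree. Here vertex 2 appears in no bag, so the decomposition is invalid.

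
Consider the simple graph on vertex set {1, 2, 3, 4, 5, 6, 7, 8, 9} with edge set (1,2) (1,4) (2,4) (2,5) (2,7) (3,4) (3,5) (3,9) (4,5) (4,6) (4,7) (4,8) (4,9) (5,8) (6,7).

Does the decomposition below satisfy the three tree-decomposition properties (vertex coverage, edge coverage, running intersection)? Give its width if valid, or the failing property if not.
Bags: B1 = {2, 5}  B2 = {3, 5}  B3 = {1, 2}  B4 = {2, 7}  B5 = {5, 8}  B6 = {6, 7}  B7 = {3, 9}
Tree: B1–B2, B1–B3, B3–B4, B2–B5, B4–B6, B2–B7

No — vertex 4 appears in no bag.

A tree decomposition must satisfy three properties: every vertex lies in some bag; for every edge, both endpoints lie together in some bag; and for every vertex, the bags containing it form a connected subtree. Here vertex 4 appears in no bag, so the decomposition is invalid.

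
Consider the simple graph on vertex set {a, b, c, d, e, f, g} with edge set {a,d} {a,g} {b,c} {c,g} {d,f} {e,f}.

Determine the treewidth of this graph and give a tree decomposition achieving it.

Treewidth 1.
One optimal decomposition is:
Bags: B1 = {e, f}  B2 = {d, f}  B3 = {a, d}  B4 = {a, g}  B5 = {c, g}  B6 = {b, c}
Tree: B1–B2, B2–B3, B3–B4, B4–B5, B5–B6

Every bag has size at most 2, so the width is 2 − 1 = 1 and tw(G) ≤ 1. G has an edge, so its treewidth is at least 1. Therefore the treewidth is 1.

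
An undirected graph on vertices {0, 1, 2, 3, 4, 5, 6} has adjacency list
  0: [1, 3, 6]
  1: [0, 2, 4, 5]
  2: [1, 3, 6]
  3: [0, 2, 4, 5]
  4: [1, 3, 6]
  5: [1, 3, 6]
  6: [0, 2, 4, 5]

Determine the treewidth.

A width-3 tree decomposition is:
Bags: B1 = {1, 3, 5, 6}  B2 = {1, 2, 3, 6}  B3 = {0, 1, 3, 6}  B4 = {1, 3, 4, 6}
Tree: B1–B2, B2–B3, B3–B4
Each bag holds 4 vertices, so the decomposition has width 3, which upper-bounds the treewidth. For the lower bound: the 4 vertex sets {3,5}, {1,2}, {6}, {0} are disjoint, each induces a connected subgraph, and every pair is joined by at least one edge of G. Contracting each set to a single vertex therefore yields K_{4} as a minor, and since treewidth is minor-monotone, tw(G) ≥ tw(K_{4}) = 3. Therefore the treewidth is 3.

3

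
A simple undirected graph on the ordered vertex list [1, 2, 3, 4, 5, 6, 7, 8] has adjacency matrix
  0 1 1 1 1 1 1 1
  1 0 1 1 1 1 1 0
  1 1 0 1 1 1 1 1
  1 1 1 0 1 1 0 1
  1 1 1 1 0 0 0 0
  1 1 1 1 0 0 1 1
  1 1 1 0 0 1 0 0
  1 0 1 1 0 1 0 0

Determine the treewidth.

4

A width-4 tree decomposition is:
Bags: B1 = {1, 2, 3, 4, 6}  B2 = {1, 3, 4, 6, 8}  B3 = {1, 2, 3, 4, 5}  B4 = {1, 2, 3, 6, 7}
Tree: B1–B2, B1–B3, B1–B4
The largest bag has 5 vertices, giving width 4; this decomposition certifies tw(G) ≤ 4. For the lower bound, the 5 vertices {1, 3, 4, 6, 8} are pairwise adjacent, and any tree decomposition puts a clique entirely inside one bag — forcing width ≥ 4. The upper and lower bounds meet at 4, so that is the treewidth.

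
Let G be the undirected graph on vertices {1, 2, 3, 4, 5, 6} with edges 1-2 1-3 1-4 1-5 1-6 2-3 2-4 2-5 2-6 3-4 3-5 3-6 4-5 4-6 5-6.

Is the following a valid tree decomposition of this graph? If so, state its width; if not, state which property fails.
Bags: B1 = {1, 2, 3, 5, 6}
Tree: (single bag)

No — vertex 4 appears in no bag.

A tree decomposition must satisfy three properties: every vertex lies in some bag; for every edge, both endpoints lie together in some bag; and for every vertex, the bags containing it form a connected subtree. Here vertex 4 appears in no bag, so the decomposition is invalid.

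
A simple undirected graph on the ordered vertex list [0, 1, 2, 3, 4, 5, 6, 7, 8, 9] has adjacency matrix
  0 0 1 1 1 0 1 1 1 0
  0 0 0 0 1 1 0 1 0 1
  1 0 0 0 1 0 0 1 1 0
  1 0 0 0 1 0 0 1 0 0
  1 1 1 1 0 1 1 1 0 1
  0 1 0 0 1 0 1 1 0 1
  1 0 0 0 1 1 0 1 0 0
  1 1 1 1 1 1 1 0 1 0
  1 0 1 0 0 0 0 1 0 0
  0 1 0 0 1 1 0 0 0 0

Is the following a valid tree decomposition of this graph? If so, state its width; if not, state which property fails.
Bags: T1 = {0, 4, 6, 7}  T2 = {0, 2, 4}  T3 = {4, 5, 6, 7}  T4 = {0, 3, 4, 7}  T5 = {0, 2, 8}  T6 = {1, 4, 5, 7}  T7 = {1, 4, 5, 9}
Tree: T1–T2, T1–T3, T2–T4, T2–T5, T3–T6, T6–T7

A tree decomposition must satisfy three properties: every vertex lies in some bag; for every edge, both endpoints lie together in some bag; and for every vertex, the bags containing it form a connected subtree. Here edge (7,2) lies in no bag, so the decomposition is invalid.

No — edge (7,2) lies in no bag.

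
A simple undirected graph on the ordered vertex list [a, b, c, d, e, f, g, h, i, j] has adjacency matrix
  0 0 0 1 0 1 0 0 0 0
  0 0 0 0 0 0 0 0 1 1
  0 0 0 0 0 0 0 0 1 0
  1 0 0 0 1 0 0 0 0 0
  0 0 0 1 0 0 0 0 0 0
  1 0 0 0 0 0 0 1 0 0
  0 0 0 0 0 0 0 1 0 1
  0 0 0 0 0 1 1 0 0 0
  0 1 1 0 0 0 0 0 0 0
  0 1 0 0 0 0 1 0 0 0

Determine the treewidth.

1

A width-1 tree decomposition is:
Bags: B1 = {d, e}  B2 = {a, d}  B3 = {a, f}  B4 = {f, h}  B5 = {g, h}  B6 = {g, j}  B7 = {b, j}  B8 = {b, i}  B9 = {c, i}
Tree: B1–B2, B2–B3, B3–B4, B4–B5, B5–B6, B6–B7, B7–B8, B8–B9
Every bag has size at most 2, so the width is 2 − 1 = 1 and tw(G) ≤ 1. Since G has at least one edge (e.g. e–d), it is not an edgeless graph, so tw(G) ≥ 1. Hence tw(G) = 1 exactly.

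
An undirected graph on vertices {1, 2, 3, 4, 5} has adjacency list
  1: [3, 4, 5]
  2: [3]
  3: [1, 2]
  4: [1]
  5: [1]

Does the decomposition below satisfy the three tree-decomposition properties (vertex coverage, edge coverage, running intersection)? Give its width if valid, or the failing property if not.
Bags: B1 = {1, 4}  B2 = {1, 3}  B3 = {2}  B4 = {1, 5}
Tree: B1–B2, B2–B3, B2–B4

No — edge (3,2) lies in no bag.

A tree decomposition must satisfy three properties: every vertex lies in some bag; for every edge, both endpoints lie together in some bag; and for every vertex, the bags containing it form a connected subtree. Here edge (3,2) lies in no bag, so the decomposition is invalid.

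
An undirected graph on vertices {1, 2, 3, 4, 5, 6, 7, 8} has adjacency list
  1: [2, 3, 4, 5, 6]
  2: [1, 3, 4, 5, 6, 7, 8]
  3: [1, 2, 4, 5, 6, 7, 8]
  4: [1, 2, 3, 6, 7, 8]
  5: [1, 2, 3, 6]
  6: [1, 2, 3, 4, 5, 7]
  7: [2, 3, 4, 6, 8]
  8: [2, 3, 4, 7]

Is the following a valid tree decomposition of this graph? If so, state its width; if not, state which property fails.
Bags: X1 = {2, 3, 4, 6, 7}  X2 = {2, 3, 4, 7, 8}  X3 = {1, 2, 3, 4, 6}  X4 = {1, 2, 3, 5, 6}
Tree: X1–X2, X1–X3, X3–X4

Vertex coverage: the bags together contain {1, 2, 3, 4, 5, 6, 7, 8}, the full vertex set. Edge coverage: each edge of G has both endpoints in at least one bag. Running intersection: for every vertex, the bags containing it form a connected subtree. All three properties hold, so this is a valid tree decomposition of width max|bag| − 1 = 4, and hence tw(G) ≤ 4.

Yes; width 4.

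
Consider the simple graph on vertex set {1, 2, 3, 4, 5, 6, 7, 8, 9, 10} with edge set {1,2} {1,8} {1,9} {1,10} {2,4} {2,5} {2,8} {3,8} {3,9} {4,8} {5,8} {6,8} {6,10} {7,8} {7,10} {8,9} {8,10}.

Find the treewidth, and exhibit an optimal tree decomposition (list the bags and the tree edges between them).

Treewidth 2.
Bags: B1 = {1, 2, 8}  B2 = {2, 4, 8}  B3 = {2, 5, 8}  B4 = {1, 8, 9}  B5 = {1, 8, 10}  B6 = {7, 8, 10}  B7 = {3, 8, 9}  B8 = {6, 8, 10}
Tree: B1–B2, B1–B3, B1–B4, B4–B5, B5–B6, B4–B7, B6–B8

The largest bag has 3 vertices, giving width 2; this decomposition certifies tw(G) ≤ 2. Conversely, {1, 8, 9} is a clique of size 3, and the vertices of any clique must share a bag in every tree decomposition; so some bag has ≥ 3 vertices and tw(G) ≥ 2. Combining the bounds, tw(G) = 2.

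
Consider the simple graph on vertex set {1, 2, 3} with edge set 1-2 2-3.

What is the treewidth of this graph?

1

A width-1 tree decomposition is:
Bags: B1 = {2, 3}  B2 = {1, 2}
Tree: B1–B2
Every bag has size at most 2, so the width is 2 − 1 = 1 and tw(G) ≤ 1. Since G has at least one edge (e.g. 3–2), it is not an edgeless graph, so tw(G) ≥ 1. Hence tw(G) = 1 exactly.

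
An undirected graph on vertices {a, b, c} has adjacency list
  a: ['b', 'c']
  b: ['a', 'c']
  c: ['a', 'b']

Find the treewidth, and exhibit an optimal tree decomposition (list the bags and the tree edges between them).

With just one bag of size 3, the width is 3 − 1 = 2, so tw(G) ≤ 2. Conversely, {a, b, c} is a clique of size 3, and the vertices of any clique must share a bag in every tree decomposition; so some bag has ≥ 3 vertices and tw(G) ≥ 2. Therefore the treewidth is 2.

Treewidth 2.
Bags: B1 = {a, b, c}
Tree: (single bag)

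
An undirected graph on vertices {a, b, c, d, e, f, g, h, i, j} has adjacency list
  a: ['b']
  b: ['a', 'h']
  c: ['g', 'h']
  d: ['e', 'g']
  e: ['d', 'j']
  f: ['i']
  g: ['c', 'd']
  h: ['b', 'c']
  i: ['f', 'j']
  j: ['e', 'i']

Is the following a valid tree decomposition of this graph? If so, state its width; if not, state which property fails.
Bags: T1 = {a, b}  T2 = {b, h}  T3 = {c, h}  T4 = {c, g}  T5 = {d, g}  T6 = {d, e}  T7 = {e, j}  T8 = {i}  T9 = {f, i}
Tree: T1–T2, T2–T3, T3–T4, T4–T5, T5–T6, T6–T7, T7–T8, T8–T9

A tree decomposition must satisfy three properties: every vertex lies in some bag; for every edge, both endpoints lie together in some bag; and for every vertex, the bags containing it form a connected subtree. Here edge (j,i) lies in no bag, so the decomposition is invalid.

No — edge (j,i) lies in no bag.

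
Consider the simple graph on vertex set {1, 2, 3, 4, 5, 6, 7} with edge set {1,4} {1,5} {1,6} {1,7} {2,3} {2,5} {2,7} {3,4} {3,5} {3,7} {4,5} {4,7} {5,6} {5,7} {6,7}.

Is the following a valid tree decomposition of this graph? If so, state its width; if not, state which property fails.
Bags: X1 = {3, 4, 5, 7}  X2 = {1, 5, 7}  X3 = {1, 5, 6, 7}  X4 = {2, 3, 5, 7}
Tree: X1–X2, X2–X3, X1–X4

No — edge (4,1) lies in no bag.

A tree decomposition must satisfy three properties: every vertex lies in some bag; for every edge, both endpoints lie together in some bag; and for every vertex, the bags containing it form a connected subtree. Here edge (4,1) lies in no bag, so the decomposition is invalid.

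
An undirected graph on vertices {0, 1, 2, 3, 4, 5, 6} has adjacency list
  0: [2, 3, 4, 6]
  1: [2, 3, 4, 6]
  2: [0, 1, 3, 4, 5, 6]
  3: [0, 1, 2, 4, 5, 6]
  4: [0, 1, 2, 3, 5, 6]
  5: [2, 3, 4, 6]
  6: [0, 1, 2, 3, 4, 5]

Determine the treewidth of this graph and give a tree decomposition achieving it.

Each bag holds 5 vertices, so the decomposition has width 4, which upper-bounds the treewidth. Conversely, {0, 2, 3, 4, 6} is a clique of size 5, and the vertices of any clique must share a bag in every tree decomposition; so some bag has ≥ 5 vertices and tw(G) ≥ 4. The upper and lower bounds meet at 4, so that is the treewidth.

Treewidth 4.
One optimal decomposition is:
Bags: B1 = {2, 3, 4, 5, 6}  B2 = {0, 2, 3, 4, 6}  B3 = {1, 2, 3, 4, 6}
Tree: B1–B2, B1–B3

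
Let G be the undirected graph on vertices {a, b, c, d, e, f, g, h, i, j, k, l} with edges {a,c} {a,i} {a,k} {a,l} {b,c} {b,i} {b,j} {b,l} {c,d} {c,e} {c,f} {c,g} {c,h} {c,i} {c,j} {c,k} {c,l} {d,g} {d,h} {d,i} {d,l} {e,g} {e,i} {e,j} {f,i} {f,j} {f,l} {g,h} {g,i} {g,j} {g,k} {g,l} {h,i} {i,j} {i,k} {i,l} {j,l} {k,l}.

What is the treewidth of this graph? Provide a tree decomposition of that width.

Treewidth 4.
One optimal decomposition is:
Bags: B1 = {c, d, g, i, l}  B2 = {c, g, i, k, l}  B3 = {c, g, i, j, l}  B4 = {a, c, i, k, l}  B5 = {c, f, i, j, l}  B6 = {c, e, g, i, j}  B7 = {b, c, i, j, l}  B8 = {c, d, g, h, i}
Tree: B1–B2, B1–B3, B2–B4, B3–B5, B3–B6, B3–B7, B1–B8

Every bag has size at most 5, so the width is 5 − 1 = 4 and tw(G) ≤ 4. For the lower bound, the 5 vertices {c, e, g, i, j} are pairwise adjacent, and any tree decomposition puts a clique entirely inside one bag — forcing width ≥ 4. Combining the bounds, tw(G) = 4.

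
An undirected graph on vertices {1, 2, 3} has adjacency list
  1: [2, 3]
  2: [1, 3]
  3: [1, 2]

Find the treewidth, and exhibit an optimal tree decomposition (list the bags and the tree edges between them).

A single bag containing all 3 vertices is trivially a valid decomposition of width 2. Conversely, {1, 2, 3} is a clique of size 3, and the vertices of any clique must share a bag in every tree decomposition; so some bag has ≥ 3 vertices and tw(G) ≥ 2. The upper and lower bounds meet at 2, so that is the treewidth.

Treewidth 2.
Bags: B1 = {1, 2, 3}
Tree: (single bag)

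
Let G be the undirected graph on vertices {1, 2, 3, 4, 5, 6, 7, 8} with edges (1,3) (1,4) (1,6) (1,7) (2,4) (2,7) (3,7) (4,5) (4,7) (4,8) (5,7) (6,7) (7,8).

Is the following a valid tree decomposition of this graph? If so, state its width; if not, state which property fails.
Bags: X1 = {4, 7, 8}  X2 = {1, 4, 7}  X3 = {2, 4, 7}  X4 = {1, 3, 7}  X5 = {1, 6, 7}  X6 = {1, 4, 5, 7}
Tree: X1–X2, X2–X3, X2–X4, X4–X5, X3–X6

No — bags containing vertex 1 are not connected in the tree.

A tree decomposition must satisfy three properties: every vertex lies in some bag; for every edge, both endpoints lie together in some bag; and for every vertex, the bags containing it form a connected subtree. Here bags containing vertex 1 are not connected in the tree, so the decomposition is invalid.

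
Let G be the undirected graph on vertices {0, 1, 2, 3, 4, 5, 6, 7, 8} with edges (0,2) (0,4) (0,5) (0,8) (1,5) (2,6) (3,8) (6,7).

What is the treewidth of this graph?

A width-1 tree decomposition is:
Bags: B1 = {0, 4}  B2 = {0, 2}  B3 = {0, 8}  B4 = {0, 5}  B5 = {2, 6}  B6 = {6, 7}  B7 = {1, 5}  B8 = {3, 8}
Tree: B1–B2, B1–B3, B1–B4, B2–B5, B5–B6, B4–B7, B3–B8
Every bag has size at most 2, so the width is 2 − 1 = 1 and tw(G) ≤ 1. Any graph with an edge has treewidth ≥ 1, and G has the edge 4–0. Therefore the treewidth is 1.

1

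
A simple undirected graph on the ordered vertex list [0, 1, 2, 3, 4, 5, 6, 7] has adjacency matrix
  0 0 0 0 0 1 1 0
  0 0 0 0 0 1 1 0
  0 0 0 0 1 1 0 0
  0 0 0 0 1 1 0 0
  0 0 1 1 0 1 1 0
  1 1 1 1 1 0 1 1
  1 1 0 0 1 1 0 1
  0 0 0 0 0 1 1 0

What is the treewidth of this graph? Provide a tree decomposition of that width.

Each bag holds 3 vertices, so the decomposition has width 2, which upper-bounds the treewidth. For the lower bound, the 3 vertices {2, 4, 5} are pairwise adjacent, and any tree decomposition puts a clique entirely inside one bag — forcing width ≥ 2. Hence tw(G) = 2 exactly.

Treewidth 2.
One such decomposition:
Bags: B1 = {4, 5, 6}  B2 = {1, 5, 6}  B3 = {3, 4, 5}  B4 = {2, 4, 5}  B5 = {0, 5, 6}  B6 = {5, 6, 7}
Tree: B1–B2, B1–B3, B3–B4, B1–B5, B2–B6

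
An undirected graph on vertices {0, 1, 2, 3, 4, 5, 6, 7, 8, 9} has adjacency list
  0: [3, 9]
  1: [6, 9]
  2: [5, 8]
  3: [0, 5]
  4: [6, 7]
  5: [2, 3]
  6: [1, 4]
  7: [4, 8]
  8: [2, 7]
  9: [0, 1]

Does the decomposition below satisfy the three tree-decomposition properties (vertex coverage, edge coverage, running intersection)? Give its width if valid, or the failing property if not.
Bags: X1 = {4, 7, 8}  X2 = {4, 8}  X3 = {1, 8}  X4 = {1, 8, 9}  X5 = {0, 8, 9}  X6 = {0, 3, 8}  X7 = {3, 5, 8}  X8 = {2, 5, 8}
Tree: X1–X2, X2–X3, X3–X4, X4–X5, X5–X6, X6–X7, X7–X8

No — vertex 6 appears in no bag.

A tree decomposition must satisfy three properties: every vertex lies in some bag; for every edge, both endpoints lie together in some bag; and for every vertex, the bags containing it form a connected subtree. Here vertex 6 appears in no bag, so the decomposition is invalid.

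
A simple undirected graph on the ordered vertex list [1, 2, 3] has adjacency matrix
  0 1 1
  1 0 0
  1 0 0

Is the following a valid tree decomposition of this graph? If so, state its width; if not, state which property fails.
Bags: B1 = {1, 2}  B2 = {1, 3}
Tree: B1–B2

Yes; width 1.

Vertex coverage: the bags together contain {1, 2, 3}, the full vertex set. Edge coverage: each edge of G has both endpoints in at least one bag. Running intersection: for every vertex, the bags containing it form a connected subtree. All three properties hold, so this is a valid tree decomposition of width max|bag| − 1 = 1, and hence tw(G) ≤ 1.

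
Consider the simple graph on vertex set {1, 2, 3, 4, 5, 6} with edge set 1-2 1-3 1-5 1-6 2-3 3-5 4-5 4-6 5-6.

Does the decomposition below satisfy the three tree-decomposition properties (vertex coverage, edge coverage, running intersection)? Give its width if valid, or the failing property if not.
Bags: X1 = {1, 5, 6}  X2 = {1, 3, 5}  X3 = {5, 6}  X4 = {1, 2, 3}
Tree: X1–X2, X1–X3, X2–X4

No — vertex 4 appears in no bag.

A tree decomposition must satisfy three properties: every vertex lies in some bag; for every edge, both endpoints lie together in some bag; and for every vertex, the bags containing it form a connected subtree. Here vertex 4 appears in no bag, so the decomposition is invalid.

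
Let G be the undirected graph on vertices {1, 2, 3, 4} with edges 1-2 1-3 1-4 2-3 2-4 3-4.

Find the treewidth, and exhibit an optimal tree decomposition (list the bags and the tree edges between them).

Treewidth 3.
One such decomposition:
Bags: B1 = {1, 2, 3, 4}
Tree: (single bag)

A single bag containing all 4 vertices is trivially a valid decomposition of width 3. For the lower bound, the 4 vertices {1, 2, 3, 4} are pairwise adjacent, and any tree decomposition puts a clique entirely inside one bag — forcing width ≥ 3. The upper and lower bounds meet at 3, so that is the treewidth.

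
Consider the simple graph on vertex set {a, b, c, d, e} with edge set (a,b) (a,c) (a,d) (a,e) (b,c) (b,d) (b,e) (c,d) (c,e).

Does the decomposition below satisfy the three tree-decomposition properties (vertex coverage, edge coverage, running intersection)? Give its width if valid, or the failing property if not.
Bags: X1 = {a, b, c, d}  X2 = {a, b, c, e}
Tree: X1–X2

Vertex coverage: the bags together contain {a, b, c, d, e}, the full vertex set. Edge coverage: each edge of G has both endpoints in at least one bag. Running intersection: for every vertex, the bags containing it form a connected subtree. All three properties hold, so this is a valid tree decomposition of width max|bag| − 1 = 3, and hence tw(G) ≤ 3.

Yes; width 3.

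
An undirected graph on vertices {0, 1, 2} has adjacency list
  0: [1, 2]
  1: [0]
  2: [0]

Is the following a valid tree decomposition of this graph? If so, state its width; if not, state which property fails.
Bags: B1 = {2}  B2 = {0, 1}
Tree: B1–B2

A tree decomposition must satisfy three properties: every vertex lies in some bag; for every edge, both endpoints lie together in some bag; and for every vertex, the bags containing it form a connected subtree. Here edge (0,2) lies in no bag, so the decomposition is invalid.

No — edge (0,2) lies in no bag.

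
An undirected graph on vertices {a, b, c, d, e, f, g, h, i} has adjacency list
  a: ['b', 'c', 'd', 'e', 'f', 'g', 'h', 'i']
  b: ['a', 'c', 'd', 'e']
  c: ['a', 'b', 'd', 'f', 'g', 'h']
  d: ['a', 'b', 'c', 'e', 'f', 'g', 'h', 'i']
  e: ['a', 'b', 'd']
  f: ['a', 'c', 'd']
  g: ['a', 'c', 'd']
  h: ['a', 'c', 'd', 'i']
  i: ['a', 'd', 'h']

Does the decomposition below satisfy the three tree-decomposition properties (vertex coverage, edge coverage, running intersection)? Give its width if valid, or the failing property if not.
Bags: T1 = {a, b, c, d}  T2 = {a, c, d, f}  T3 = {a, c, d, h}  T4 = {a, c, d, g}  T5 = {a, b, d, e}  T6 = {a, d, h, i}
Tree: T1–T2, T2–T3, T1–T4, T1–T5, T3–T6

Every vertex of G appears in some bag (union = {a, b, c, d, e, f, g, h, i}); every edge is covered by a bag; and for each vertex v the set of bags containing v is connected in the bag tree. The decomposition is therefore valid. The largest bag has 4 vertices, so the width is 3.

Yes; width 3.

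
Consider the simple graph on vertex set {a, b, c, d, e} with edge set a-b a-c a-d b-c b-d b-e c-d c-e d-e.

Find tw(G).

3

A width-3 tree decomposition is:
Bags: B1 = {b, c, d, e}  B2 = {a, b, c, d}
Tree: B1–B2
Each bag holds 4 vertices, so the decomposition has width 3, which upper-bounds the treewidth. Conversely, {b, c, d, e} is a clique of size 4, and the vertices of any clique must share a bag in every tree decomposition; so some bag has ≥ 4 vertices and tw(G) ≥ 3. Combining the bounds, tw(G) = 3.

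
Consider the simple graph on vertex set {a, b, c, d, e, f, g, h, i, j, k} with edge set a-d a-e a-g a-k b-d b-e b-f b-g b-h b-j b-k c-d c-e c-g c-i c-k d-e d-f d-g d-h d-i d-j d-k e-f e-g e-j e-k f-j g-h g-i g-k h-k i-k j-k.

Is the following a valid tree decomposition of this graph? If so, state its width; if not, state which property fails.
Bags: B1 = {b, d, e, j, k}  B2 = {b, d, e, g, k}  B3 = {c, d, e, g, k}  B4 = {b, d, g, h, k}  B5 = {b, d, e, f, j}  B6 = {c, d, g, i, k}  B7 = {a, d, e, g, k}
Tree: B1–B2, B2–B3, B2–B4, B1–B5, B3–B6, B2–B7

Yes; width 4.

Checking the three conditions: (i) the bags cover all of {a, b, c, d, e, f, g, h, i, j, k}; (ii) for each edge, some bag contains both endpoints; (iii) the bags containing any fixed vertex form a subtree. All hold, so the decomposition is valid with width 5 − 1 = 4.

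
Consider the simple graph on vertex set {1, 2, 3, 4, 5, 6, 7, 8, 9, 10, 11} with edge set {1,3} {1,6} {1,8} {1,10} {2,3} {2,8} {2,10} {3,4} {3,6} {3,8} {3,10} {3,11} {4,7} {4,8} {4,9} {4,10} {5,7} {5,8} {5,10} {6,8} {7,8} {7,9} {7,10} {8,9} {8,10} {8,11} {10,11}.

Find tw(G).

A width-3 tree decomposition is:
Bags: B1 = {3, 8, 10, 11}  B2 = {2, 3, 8, 10}  B3 = {3, 4, 8, 10}  B4 = {4, 7, 8, 10}  B5 = {1, 3, 8, 10}  B6 = {5, 7, 8, 10}  B7 = {4, 7, 8, 9}  B8 = {1, 3, 6, 8}
Tree: B1–B2, B1–B3, B3–B4, B1–B5, B4–B6, B4–B7, B5–B8
Each bag holds 4 vertices, so the decomposition has width 3, which upper-bounds the treewidth. For the lower bound, the 4 vertices {4, 7, 8, 9} are pairwise adjacent, and any tree decomposition puts a clique entirely inside one bag — forcing width ≥ 3. Hence tw(G) = 3 exactly.

3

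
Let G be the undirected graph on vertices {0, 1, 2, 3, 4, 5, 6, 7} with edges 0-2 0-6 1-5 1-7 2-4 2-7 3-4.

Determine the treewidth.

1

A width-1 tree decomposition is:
Bags: B1 = {2, 4}  B2 = {2, 7}  B3 = {1, 7}  B4 = {0, 2}  B5 = {3, 4}  B6 = {0, 6}  B7 = {1, 5}
Tree: B1–B2, B2–B3, B1–B4, B1–B5, B4–B6, B3–B7
The largest bag has 2 vertices, giving width 1; this decomposition certifies tw(G) ≤ 1. Any graph with an edge has treewidth ≥ 1, and G has the edge 4–2. Therefore the treewidth is 1.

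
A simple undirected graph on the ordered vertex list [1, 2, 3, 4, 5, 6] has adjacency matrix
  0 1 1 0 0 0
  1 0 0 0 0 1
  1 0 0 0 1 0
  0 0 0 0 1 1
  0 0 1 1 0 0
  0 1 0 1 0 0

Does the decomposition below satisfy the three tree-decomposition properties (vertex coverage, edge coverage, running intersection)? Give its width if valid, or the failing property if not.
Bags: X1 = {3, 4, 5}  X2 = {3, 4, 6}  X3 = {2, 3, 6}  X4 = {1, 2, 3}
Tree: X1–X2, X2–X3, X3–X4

Vertex coverage: the bags together contain {1, 2, 3, 4, 5, 6}, the full vertex set. Edge coverage: each edge of G has both endpoints in at least one bag. Running intersection: for every vertex, the bags containing it form a connected subtree. All three properties hold, so this is a valid tree decomposition of width max|bag| − 1 = 2, and hence tw(G) ≤ 2.

Yes; width 2.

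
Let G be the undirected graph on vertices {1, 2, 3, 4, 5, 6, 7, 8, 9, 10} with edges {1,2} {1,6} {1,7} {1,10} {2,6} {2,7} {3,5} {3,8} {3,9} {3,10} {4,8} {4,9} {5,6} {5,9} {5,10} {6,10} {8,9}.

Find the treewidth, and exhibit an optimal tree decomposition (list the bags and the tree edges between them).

Every bag has size at most 3, so the width is 3 − 1 = 2 and tw(G) ≤ 2. For the lower bound, the 3 vertices {1, 6, 10} are pairwise adjacent, and any tree decomposition puts a clique entirely inside one bag — forcing width ≥ 2. Therefore the treewidth is 2.

Treewidth 2.
Bags: B1 = {3, 5, 10}  B2 = {5, 6, 10}  B3 = {1, 6, 10}  B4 = {1, 2, 6}  B5 = {3, 5, 9}  B6 = {1, 2, 7}  B7 = {3, 8, 9}  B8 = {4, 8, 9}
Tree: B1–B2, B2–B3, B3–B4, B1–B5, B4–B6, B5–B7, B7–B8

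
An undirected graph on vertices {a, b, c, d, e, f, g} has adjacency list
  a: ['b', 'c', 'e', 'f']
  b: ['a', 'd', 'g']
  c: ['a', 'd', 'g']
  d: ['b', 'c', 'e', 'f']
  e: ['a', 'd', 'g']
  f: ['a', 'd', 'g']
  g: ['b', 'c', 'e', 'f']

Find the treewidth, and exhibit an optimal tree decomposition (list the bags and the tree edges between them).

Treewidth 3.
One optimal decomposition is:
Bags: B1 = {a, b, d, g}  B2 = {a, c, d, g}  B3 = {a, d, f, g}  B4 = {a, d, e, g}
Tree: B1–B2, B2–B3, B3–B4

Every bag has size at most 4, so the width is 4 − 1 = 3 and tw(G) ≤ 3. For the lower bound: the 4 vertex sets {b,g}, {a,c}, {d}, {f} are disjoint, each induces a connected subgraph, and every pair is joined by at least one edge of G. Contracting each set to a single vertex therefore yields K_{4} as a minor, and since treewidth is minor-monotone, tw(G) ≥ tw(K_{4}) = 3. The upper and lower bounds meet at 3, so that is the treewidth.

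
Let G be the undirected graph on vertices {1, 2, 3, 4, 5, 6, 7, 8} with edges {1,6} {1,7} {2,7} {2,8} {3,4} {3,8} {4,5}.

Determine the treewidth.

A width-1 tree decomposition is:
Bags: B1 = {1, 6}  B2 = {1, 7}  B3 = {2, 7}  B4 = {2, 8}  B5 = {3, 8}  B6 = {3, 4}  B7 = {4, 5}
Tree: B1–B2, B2–B3, B3–B4, B4–B5, B5–B6, B6–B7
Every bag has size at most 2, so the width is 2 − 1 = 1 and tw(G) ≤ 1. Since G has at least one edge (e.g. 6–1), it is not an edgeless graph, so tw(G) ≥ 1. The upper and lower bounds meet at 1, so that is the treewidth.

1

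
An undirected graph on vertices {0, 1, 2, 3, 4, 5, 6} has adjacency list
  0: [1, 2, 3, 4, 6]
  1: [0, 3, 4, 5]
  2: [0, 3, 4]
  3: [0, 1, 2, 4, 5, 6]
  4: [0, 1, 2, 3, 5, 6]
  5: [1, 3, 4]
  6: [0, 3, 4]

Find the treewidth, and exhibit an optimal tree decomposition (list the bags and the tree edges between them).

Treewidth 3.
One such decomposition:
Bags: B1 = {0, 1, 3, 4}  B2 = {1, 3, 4, 5}  B3 = {0, 3, 4, 6}  B4 = {0, 2, 3, 4}
Tree: B1–B2, B1–B3, B3–B4

Every bag has size at most 4, so the width is 4 − 1 = 3 and tw(G) ≤ 3. Conversely, {0, 1, 3, 4} is a clique of size 4, and the vertices of any clique must share a bag in every tree decomposition; so some bag has ≥ 4 vertices and tw(G) ≥ 3. Combining the bounds, tw(G) = 3.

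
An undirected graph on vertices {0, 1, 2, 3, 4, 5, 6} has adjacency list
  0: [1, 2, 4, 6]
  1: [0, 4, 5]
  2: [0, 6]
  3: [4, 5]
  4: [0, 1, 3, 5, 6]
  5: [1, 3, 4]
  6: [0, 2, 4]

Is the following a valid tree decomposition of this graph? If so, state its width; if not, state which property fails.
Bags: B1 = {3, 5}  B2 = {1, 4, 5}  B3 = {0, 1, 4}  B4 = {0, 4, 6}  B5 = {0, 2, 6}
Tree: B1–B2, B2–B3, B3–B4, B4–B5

No — edge (4,3) lies in no bag.

A tree decomposition must satisfy three properties: every vertex lies in some bag; for every edge, both endpoints lie together in some bag; and for every vertex, the bags containing it form a connected subtree. Here edge (4,3) lies in no bag, so the decomposition is invalid.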